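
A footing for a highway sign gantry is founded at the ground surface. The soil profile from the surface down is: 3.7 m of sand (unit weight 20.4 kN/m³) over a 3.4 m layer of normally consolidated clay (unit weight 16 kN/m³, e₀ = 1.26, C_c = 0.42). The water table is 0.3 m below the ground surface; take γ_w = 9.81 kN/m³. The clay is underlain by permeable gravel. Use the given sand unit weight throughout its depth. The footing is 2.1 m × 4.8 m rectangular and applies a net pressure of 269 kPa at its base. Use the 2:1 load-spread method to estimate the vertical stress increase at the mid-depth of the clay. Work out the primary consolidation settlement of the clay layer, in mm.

Mid-depth of clay below the ground surface: z = 3.7 + 3.4/2 = 5.4 m.
Total vertical stress at mid-clay: σ_v = 20.4×3.7 + 16×1.7 = 102.68 kPa.
Pore pressure: u = 9.81×(5.4 − 0.3) = 50.031 kPa.
Initial effective stress: σ'_0 = σ_v − u = 102.68 − 50.031 = 52.649 kPa.
Stress increase at mid-clay by the 2:1 spreading method:
Δσ = qBL/((B+z)(L+z)) = 269×2.1×4.8/((2.1+5.4)(4.8+5.4)) = 35.445 kPa
Final effective stress: σ'_f = σ'_0 + Δσ = 52.649 + 35.445 = 88.094 kPa.
Normally consolidated clay, so the full stress increment lies on the virgin compression line:
S_c = C_c·H/(1+e₀)·log₁₀(σ'_f/σ'_0) = 0.42×3.4/(1+1.26)×log₁₀(88.094/52.649)
    = 0.63186 × 0.22356 = 0.1413 m

S_c ≈ 141 mm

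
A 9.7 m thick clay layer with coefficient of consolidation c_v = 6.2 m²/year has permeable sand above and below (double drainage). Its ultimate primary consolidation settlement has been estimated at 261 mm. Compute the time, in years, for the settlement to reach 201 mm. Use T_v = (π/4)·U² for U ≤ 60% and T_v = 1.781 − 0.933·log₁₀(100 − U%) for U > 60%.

t ≈ 1.94 years

Drainage path length: H_d = H/2 = 4.85 m (double drainage).
U = S(t)/S_ult = 201/261 = 0.7701.
U > 60%: T_v = 1.781 − 0.933·log₁₀(100 − 77.011) = 0.51071.
t = T_v·H_d²/c_v = 0.51071×4.85²/6.2 = 1.938 years.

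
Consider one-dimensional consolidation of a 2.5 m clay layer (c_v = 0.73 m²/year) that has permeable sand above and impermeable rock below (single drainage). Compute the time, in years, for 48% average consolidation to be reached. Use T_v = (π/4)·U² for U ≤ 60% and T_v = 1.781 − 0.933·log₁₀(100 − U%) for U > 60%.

Drainage path length: H_d = H = 2.5 m (single drainage).
U ≤ 60%: T_v = (π/4)·U² = (π/4)×0.48² = 0.18096.
t = T_v·H_d²/c_v = 0.18096×2.5²/0.73 = 1.549 years.

t ≈ 1.55 years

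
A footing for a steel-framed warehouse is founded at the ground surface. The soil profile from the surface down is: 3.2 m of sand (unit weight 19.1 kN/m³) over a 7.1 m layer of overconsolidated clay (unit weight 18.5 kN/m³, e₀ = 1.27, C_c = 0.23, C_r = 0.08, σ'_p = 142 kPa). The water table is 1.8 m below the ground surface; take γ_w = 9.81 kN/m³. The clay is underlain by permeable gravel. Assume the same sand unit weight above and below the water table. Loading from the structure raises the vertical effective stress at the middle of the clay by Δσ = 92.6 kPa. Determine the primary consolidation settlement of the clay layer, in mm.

Mid-depth of clay below the ground surface: z = 3.2 + 7.1/2 = 6.75 m.
Total vertical stress at mid-clay: σ_v = 19.1×3.2 + 18.5×3.55 = 126.8 kPa.
Pore pressure: u = 9.81×(6.75 − 1.8) = 48.56 kPa.
Initial effective stress: σ'_0 = σ_v − u = 126.8 − 48.56 = 78.24 kPa.
Final effective stress: σ'_f = 78.24 + 92.6 = 170.84 kPa.
σ'_f = 170.84 > σ'_p = 142 kPa, so the stress path crosses the preconsolidation pressure — recompression up to σ'_p, then virgin compression beyond:
S_c = H/(1+e₀)·[C_r·log₁₀(σ'_p/σ'_0) + C_c·log₁₀(σ'_f/σ'_p)]
    = 7.1/2.27 × [0.08×log₁₀(142/78.24) + 0.23×log₁₀(170.84/142)]
    = 3.1278 × [0.020709 + 0.018469] = 0.1225 m

S_c ≈ 123 mm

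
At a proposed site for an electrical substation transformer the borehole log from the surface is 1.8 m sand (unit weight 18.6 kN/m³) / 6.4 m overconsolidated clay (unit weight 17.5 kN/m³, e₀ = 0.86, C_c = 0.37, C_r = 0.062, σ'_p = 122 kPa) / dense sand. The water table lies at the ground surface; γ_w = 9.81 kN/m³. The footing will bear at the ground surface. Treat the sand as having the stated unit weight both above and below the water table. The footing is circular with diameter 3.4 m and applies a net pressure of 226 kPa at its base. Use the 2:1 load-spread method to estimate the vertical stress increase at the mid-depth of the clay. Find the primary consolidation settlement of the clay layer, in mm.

Mid-depth of clay below the ground surface: z = 1.8 + 6.4/2 = 5 m.
Total vertical stress at mid-clay: σ_v = 18.6×1.8 + 17.5×3.2 = 89.48 kPa.
Pore pressure: u = 9.81×(5 − 0) = 49.05 kPa.
Initial effective stress: σ'_0 = σ_v − u = 89.48 − 49.05 = 40.43 kPa.
Stress increase at mid-clay by the 2:1 spreading method:
Δσ ≈ qD²/(D+z)² = 226×3.4²/(3.4+5)² = 37.026 kPa
Final effective stress: σ'_f = 40.43 + 37.026 = 77.456 kPa.
σ'_f = 77.456 ≤ σ'_p = 122 kPa, so the clay remains overconsolidated and only the recompression index applies:
S_c = C_r·H/(1+e₀)·log₁₀(σ'_f/σ'_0) = 0.062×6.4/1.86×log₁₀(77.456/40.43)
    = 0.21334 × 0.28235 = 0.06024 m

S_c ≈ 60.2 mm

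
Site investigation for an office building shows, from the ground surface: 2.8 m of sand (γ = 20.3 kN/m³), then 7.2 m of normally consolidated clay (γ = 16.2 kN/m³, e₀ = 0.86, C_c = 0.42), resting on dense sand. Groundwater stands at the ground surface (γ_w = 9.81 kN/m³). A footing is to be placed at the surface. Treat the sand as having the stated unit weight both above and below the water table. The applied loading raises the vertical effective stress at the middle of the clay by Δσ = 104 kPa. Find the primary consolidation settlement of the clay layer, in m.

S_c ≈ 0.772 m

Mid-depth of clay below the ground surface: z = 2.8 + 7.2/2 = 6.4 m.
Total vertical stress at mid-clay: σ_v = 20.3×2.8 + 16.2×3.6 = 115.16 kPa.
Pore pressure: u = 9.81×(6.4 − 0) = 62.784 kPa.
Initial effective stress: σ'_0 = σ_v − u = 115.16 − 62.784 = 52.376 kPa.
Final effective stress: σ'_f = σ'_0 + Δσ = 52.376 + 104 = 156.38 kPa.
Normally consolidated clay, so the full stress increment lies on the virgin compression line:
S_c = C_c·H/(1+e₀)·log₁₀(σ'_f/σ'_0) = 0.42×7.2/(1+0.86)×log₁₀(156.38/52.376)
    = 1.6258 × 0.47505 = 0.7723 m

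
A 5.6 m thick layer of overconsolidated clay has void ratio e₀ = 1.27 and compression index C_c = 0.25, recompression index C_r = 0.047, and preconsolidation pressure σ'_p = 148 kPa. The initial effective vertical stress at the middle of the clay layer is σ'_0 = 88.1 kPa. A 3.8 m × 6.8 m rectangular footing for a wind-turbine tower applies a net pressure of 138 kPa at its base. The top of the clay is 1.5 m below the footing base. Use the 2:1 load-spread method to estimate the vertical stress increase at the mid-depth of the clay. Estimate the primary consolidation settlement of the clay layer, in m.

Mid-depth of clay below the footing base: z = 1.5 + 5.6/2 = 4.3 m.
Stress increase at mid-clay by the 2:1 spreading method:
Δσ = qBL/((B+z)(L+z)) = 138×3.8×6.8/((3.8+4.3)(6.8+4.3)) = 39.661 kPa
Final effective stress: σ'_f = 88.1 + 39.661 = 127.76 kPa.
σ'_f = 127.76 ≤ σ'_p = 148 kPa, so the clay remains overconsolidated and only the recompression index applies:
S_c = C_r·H/(1+e₀)·log₁₀(σ'_f/σ'_0) = 0.047×5.6/2.27×log₁₀(127.76/88.1)
    = 0.11595 × 0.16142 = 0.01872 m

S_c ≈ 0.0187 m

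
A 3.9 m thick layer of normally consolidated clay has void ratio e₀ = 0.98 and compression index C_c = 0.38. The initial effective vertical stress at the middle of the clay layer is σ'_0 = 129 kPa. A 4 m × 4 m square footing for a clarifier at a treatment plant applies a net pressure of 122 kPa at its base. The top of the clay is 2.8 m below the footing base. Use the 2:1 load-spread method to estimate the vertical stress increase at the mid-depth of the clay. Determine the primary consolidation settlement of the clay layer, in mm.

S_c ≈ 58.6 mm

Mid-depth of clay below the footing base: z = 2.8 + 3.9/2 = 4.75 m.
Stress increase at mid-clay by the 2:1 spreading method:
Δσ = qBL/((B+z)(L+z)) = 122×4×4/((4+4.75)(4+4.75)) = 25.496 kPa
Final effective stress: σ'_f = σ'_0 + Δσ = 129 + 25.496 = 154.5 kPa.
Normally consolidated clay, so the full stress increment lies on the virgin compression line:
S_c = C_c·H/(1+e₀)·log₁₀(σ'_f/σ'_0) = 0.38×3.9/(1+0.98)×log₁₀(154.5/129)
    = 0.74848 × 0.078339 = 0.05864 m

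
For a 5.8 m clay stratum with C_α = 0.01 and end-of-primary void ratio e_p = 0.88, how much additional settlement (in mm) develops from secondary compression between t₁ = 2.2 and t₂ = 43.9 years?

Secondary compression: S_s = C_α·H/(1+e_p)·log₁₀(t₂/t₁)
S_s = 0.01×5.8/(1+0.88)×log₁₀(43.9/2.2)
    = 0.03085 × 1.3 = 0.04011 m

S_s ≈ 40.1 mm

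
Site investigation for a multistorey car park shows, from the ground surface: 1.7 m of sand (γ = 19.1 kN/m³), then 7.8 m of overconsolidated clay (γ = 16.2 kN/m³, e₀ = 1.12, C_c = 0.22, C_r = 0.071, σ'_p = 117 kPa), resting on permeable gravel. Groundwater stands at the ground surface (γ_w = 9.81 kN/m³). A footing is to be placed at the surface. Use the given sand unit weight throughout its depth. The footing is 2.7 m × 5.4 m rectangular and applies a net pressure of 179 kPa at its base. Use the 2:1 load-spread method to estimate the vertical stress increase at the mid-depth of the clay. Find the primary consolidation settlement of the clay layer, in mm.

Mid-depth of clay below the ground surface: z = 1.7 + 7.8/2 = 5.6 m.
Total vertical stress at mid-clay: σ_v = 19.1×1.7 + 16.2×3.9 = 95.65 kPa.
Pore pressure: u = 9.81×(5.6 − 0) = 54.936 kPa.
Initial effective stress: σ'_0 = σ_v − u = 95.65 − 54.936 = 40.714 kPa.
Stress increase at mid-clay by the 2:1 spreading method:
Δσ = qBL/((B+z)(L+z)) = 179×2.7×5.4/((2.7+5.6)(5.4+5.6)) = 28.585 kPa
Final effective stress: σ'_f = 40.714 + 28.585 = 69.299 kPa.
σ'_f = 69.299 ≤ σ'_p = 117 kPa, so the clay remains overconsolidated and only the recompression index applies:
S_c = C_r·H/(1+e₀)·log₁₀(σ'_f/σ'_0) = 0.071×7.8/2.12×log₁₀(69.299/40.714)
    = 0.26122 × 0.23098 = 0.06034 m

S_c ≈ 60.3 mm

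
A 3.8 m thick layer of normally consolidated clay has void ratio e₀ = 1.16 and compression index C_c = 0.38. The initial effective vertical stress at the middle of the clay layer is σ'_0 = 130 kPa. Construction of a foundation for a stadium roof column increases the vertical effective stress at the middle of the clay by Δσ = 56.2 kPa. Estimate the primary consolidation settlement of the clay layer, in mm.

S_c ≈ 104 mm

Final effective stress: σ'_f = σ'_0 + Δσ = 130 + 56.2 = 186.2 kPa.
Normally consolidated clay, so the full stress increment lies on the virgin compression line:
S_c = C_c·H/(1+e₀)·log₁₀(σ'_f/σ'_0) = 0.38×3.8/(1+1.16)×log₁₀(186.2/130)
    = 0.66852 × 0.15604 = 0.1043 m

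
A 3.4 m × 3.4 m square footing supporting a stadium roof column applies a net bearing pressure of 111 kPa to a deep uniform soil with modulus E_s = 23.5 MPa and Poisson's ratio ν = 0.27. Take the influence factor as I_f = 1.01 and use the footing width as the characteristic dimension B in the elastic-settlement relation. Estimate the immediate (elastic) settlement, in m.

S_e ≈ 0.015 m

Immediate (elastic) settlement: S_e = q·B·(1−ν²)/E_s · I_f.
E_s = 23.5 MPa = 23500 kPa.
S_e = 111 × 3.4 × (1 − 0.27²) / 23500 × 1.01
    = 111 × 3.4 × 0.9271 / 23500 × 1.01
    = 0.01504 m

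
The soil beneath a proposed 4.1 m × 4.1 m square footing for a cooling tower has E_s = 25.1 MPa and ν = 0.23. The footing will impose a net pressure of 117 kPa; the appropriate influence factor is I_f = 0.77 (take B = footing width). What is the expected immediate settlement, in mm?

Immediate (elastic) settlement: S_e = q·B·(1−ν²)/E_s · I_f.
E_s = 25.1 MPa = 25100 kPa.
S_e = 117 × 4.1 × (1 − 0.23²) / 25100 × 0.77
    = 117 × 4.1 × 0.9471 / 25100 × 0.77
    = 0.01394 m = 13.94 mm

S_e ≈ 13.9 mm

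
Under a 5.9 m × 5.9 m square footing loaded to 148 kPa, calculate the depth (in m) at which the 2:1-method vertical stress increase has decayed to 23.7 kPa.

2:1 spreading — at depth z the loaded area has grown by z in each plan dimension:
qB²/(B+z)² = Δσ_z ⇒ z = B(√(q/Δσ_z) − 1) = 5.9×(√(148/23.7) − 1) = 8.844 m

z ≈ 8.84 m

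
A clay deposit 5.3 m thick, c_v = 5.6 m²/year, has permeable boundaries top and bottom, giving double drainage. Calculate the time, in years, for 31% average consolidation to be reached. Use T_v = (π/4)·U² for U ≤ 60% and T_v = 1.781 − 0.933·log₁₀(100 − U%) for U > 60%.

t ≈ 0.0946 years

Drainage path length: H_d = H/2 = 2.65 m (double drainage).
U ≤ 60%: T_v = (π/4)·U² = (π/4)×0.31² = 0.075477.
t = T_v·H_d²/c_v = 0.075477×2.65²/5.6 = 0.09465 years.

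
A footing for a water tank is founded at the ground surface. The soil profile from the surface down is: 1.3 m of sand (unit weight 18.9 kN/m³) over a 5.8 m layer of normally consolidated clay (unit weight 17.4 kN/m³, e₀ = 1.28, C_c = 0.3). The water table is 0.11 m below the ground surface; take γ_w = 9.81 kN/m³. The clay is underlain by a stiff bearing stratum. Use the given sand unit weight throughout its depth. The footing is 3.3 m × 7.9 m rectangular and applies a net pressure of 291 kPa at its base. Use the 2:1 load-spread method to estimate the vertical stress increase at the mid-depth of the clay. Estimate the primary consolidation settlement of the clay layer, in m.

Mid-depth of clay below the ground surface: z = 1.3 + 5.8/2 = 4.2 m.
Total vertical stress at mid-clay: σ_v = 18.9×1.3 + 17.4×2.9 = 75.03 kPa.
Pore pressure: u = 9.81×(4.2 − 0.11) = 40.123 kPa.
Initial effective stress: σ'_0 = σ_v − u = 75.03 − 40.123 = 34.907 kPa.
Stress increase at mid-clay by the 2:1 spreading method:
Δσ = qBL/((B+z)(L+z)) = 291×3.3×7.9/((3.3+4.2)(7.9+4.2)) = 83.596 kPa
Final effective stress: σ'_f = σ'_0 + Δσ = 34.907 + 83.596 = 118.5 kPa.
Normally consolidated clay, so the full stress increment lies on the virgin compression line:
S_c = C_c·H/(1+e₀)·log₁₀(σ'_f/σ'_0) = 0.3×5.8/(1+1.28)×log₁₀(118.5/34.907)
    = 0.76316 × 0.53081 = 0.4051 m

S_c ≈ 0.405 m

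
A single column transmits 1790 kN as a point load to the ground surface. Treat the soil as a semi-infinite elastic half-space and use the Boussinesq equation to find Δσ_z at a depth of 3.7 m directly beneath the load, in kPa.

Boussinesq vertical stress below a point load on an elastic half-space:
Δσ_z = 3P/(2πz²) · [1 + (r/z)²]^(−5/2)
r/z = 0/3.7 = 0; [1+(r/z)²]^(−5/2) = 1.
Δσ_z = 3×1790/(2π×3.7²) × 1 = 62.43 × 1 = 62.43 kPa

Δσ_z ≈ 62.4 kPa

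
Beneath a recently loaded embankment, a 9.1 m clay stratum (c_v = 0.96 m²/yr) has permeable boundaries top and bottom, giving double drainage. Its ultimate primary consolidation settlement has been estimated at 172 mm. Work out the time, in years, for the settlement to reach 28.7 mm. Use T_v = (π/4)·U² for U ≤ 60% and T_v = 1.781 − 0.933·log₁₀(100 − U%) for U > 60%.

Drainage path length: H_d = H/2 = 4.55 m (double drainage).
U = S(t)/S_ult = 28.7/172 = 0.1669.
U ≤ 60%: T_v = (π/4)·U² = (π/4)×0.16686² = 0.021867.
t = T_v·H_d²/c_v = 0.021867×4.55²/0.96 = 0.4716 years.

t ≈ 0.472 years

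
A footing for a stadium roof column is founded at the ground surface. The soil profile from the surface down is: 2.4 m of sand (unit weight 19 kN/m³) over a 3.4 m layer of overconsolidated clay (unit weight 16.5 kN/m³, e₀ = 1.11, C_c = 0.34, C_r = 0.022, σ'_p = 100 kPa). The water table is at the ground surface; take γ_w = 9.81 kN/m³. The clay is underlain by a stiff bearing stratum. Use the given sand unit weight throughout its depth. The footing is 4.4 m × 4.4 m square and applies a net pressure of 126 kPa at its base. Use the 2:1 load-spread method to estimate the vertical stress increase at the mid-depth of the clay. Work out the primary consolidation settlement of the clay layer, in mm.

Mid-depth of clay below the ground surface: z = 2.4 + 3.4/2 = 4.1 m.
Total vertical stress at mid-clay: σ_v = 19×2.4 + 16.5×1.7 = 73.65 kPa.
Pore pressure: u = 9.81×(4.1 − 0) = 40.221 kPa.
Initial effective stress: σ'_0 = σ_v − u = 73.65 − 40.221 = 33.429 kPa.
Stress increase at mid-clay by the 2:1 spreading method:
Δσ = qBL/((B+z)(L+z)) = 126×4.4×4.4/((4.4+4.1)(4.4+4.1)) = 33.763 kPa
Final effective stress: σ'_f = 33.429 + 33.763 = 67.192 kPa.
σ'_f = 67.192 ≤ σ'_p = 100 kPa, so the clay remains overconsolidated and only the recompression index applies:
S_c = C_r·H/(1+e₀)·log₁₀(σ'_f/σ'_0) = 0.022×3.4/2.11×log₁₀(67.192/33.429)
    = 0.035451 × 0.30319 = 0.01075 m

S_c ≈ 10.7 mm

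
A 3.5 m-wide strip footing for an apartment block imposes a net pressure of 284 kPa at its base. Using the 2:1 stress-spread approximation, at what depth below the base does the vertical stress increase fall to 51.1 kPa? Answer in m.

z ≈ 16 m

2:1 spreading — at depth z the loaded area has grown by z in each plan dimension:
qB/(B+z) = Δσ_z ⇒ z = qB/Δσ_z − B = 284×3.5/51.1 − 3.5 = 15.95 m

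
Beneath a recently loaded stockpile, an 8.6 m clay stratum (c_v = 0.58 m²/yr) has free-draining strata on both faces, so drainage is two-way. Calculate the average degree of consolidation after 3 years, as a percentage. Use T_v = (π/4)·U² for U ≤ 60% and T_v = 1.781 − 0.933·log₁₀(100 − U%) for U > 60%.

U ≈ 34.6 %

Drainage path length: H_d = H/2 = 4.3 m (double drainage).
T_v = c_v·t/H_d² = 0.58×3/4.3² = 0.094105.
T_v = 0.094105 corresponds to the U ≤ 60% branch:
U = √(4T_v/π) = 0.3461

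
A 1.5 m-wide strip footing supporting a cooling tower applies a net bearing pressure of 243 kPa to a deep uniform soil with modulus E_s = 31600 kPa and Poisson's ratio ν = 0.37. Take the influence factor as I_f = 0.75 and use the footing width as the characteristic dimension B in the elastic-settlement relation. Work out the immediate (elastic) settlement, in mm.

S_e ≈ 7.47 mm

Immediate (elastic) settlement: S_e = q·B·(1−ν²)/E_s · I_f.
S_e = 243 × 1.5 × (1 − 0.37²) / 31600 × 0.75
    = 243 × 1.5 × 0.8631 / 31600 × 0.75
    = 0.007467 m = 7.467 mm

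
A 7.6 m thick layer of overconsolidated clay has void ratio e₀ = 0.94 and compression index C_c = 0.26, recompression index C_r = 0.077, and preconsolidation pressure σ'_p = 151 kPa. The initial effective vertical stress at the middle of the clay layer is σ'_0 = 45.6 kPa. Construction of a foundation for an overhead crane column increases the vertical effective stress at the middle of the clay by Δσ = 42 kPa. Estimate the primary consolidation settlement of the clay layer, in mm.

S_c ≈ 85.5 mm

Final effective stress: σ'_f = 45.6 + 42 = 87.6 kPa.
σ'_f = 87.6 ≤ σ'_p = 151 kPa, so the clay remains overconsolidated and only the recompression index applies:
S_c = C_r·H/(1+e₀)·log₁₀(σ'_f/σ'_0) = 0.077×7.6/1.94×log₁₀(87.6/45.6)
    = 0.30165 × 0.28354 = 0.08553 m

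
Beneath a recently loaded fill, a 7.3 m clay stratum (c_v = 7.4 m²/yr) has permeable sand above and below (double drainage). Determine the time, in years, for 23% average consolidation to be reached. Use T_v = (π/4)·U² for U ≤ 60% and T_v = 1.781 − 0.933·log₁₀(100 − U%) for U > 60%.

Drainage path length: H_d = H/2 = 3.65 m (double drainage).
U ≤ 60%: T_v = (π/4)·U² = (π/4)×0.23² = 0.041548.
t = T_v·H_d²/c_v = 0.041548×3.65²/7.4 = 0.0748 years.

t ≈ 0.0748 years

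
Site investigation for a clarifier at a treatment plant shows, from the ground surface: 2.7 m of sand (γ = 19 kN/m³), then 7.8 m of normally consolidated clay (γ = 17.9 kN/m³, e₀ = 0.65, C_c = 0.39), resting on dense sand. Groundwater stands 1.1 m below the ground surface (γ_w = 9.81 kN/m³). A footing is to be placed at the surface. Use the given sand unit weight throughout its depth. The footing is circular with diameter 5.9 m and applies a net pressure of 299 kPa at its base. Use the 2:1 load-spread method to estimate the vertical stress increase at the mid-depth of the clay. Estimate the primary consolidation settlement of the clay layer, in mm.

Mid-depth of clay below the ground surface: z = 2.7 + 7.8/2 = 6.6 m.
Total vertical stress at mid-clay: σ_v = 19×2.7 + 17.9×3.9 = 121.11 kPa.
Pore pressure: u = 9.81×(6.6 − 1.1) = 53.955 kPa.
Initial effective stress: σ'_0 = σ_v − u = 121.11 − 53.955 = 67.155 kPa.
Stress increase at mid-clay by the 2:1 spreading method:
Δσ ≈ qD²/(D+z)² = 299×5.9²/(5.9+6.6)² = 66.612 kPa
Final effective stress: σ'_f = σ'_0 + Δσ = 67.155 + 66.612 = 133.77 kPa.
Normally consolidated clay, so the full stress increment lies on the virgin compression line:
S_c = C_c·H/(1+e₀)·log₁₀(σ'_f/σ'_0) = 0.39×7.8/(1+0.65)×log₁₀(133.77/67.155)
    = 1.8436 × 0.29928 = 0.5518 m

S_c ≈ 552 mm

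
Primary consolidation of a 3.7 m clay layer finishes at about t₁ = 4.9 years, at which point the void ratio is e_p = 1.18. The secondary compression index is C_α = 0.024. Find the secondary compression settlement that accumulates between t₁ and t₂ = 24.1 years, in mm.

Secondary compression: S_s = C_α·H/(1+e_p)·log₁₀(t₂/t₁)
S_s = 0.024×3.7/(1+1.18)×log₁₀(24.1/4.9)
    = 0.04073 × 0.6918 = 0.02818 m

S_s ≈ 28.2 mm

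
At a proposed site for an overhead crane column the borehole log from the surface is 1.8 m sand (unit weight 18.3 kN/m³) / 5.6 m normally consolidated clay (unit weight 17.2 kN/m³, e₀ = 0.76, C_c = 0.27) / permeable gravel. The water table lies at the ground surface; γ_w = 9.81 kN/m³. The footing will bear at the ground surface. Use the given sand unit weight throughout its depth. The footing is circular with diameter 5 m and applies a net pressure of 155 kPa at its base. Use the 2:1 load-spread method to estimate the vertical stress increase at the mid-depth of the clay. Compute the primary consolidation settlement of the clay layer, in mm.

Mid-depth of clay below the ground surface: z = 1.8 + 5.6/2 = 4.6 m.
Total vertical stress at mid-clay: σ_v = 18.3×1.8 + 17.2×2.8 = 81.1 kPa.
Pore pressure: u = 9.81×(4.6 − 0) = 45.126 kPa.
Initial effective stress: σ'_0 = σ_v − u = 81.1 − 45.126 = 35.974 kPa.
Stress increase at mid-clay by the 2:1 spreading method:
Δσ ≈ qD²/(D+z)² = 155×5²/(5+4.6)² = 42.046 kPa
Final effective stress: σ'_f = σ'_0 + Δσ = 35.974 + 42.046 = 78.02 kPa.
Normally consolidated clay, so the full stress increment lies on the virgin compression line:
S_c = C_c·H/(1+e₀)·log₁₀(σ'_f/σ'_0) = 0.27×5.6/(1+0.76)×log₁₀(78.02/35.974)
    = 0.85909 × 0.33622 = 0.2888 m

S_c ≈ 289 mm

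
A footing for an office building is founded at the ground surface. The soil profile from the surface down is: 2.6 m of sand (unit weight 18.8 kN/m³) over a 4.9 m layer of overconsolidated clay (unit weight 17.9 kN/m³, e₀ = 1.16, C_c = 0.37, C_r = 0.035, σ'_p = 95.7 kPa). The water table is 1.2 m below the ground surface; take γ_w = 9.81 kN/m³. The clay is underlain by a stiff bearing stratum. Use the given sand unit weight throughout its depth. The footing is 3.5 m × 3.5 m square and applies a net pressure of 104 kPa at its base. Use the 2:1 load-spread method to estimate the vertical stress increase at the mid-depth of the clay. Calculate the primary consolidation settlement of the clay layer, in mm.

S_c ≈ 9.5 mm

Mid-depth of clay below the ground surface: z = 2.6 + 4.9/2 = 5.05 m.
Total vertical stress at mid-clay: σ_v = 18.8×2.6 + 17.9×2.45 = 92.735 kPa.
Pore pressure: u = 9.81×(5.05 − 1.2) = 37.769 kPa.
Initial effective stress: σ'_0 = σ_v − u = 92.735 − 37.769 = 54.966 kPa.
Stress increase at mid-clay by the 2:1 spreading method:
Δσ = qBL/((B+z)(L+z)) = 104×3.5×3.5/((3.5+5.05)(3.5+5.05)) = 17.428 kPa
Final effective stress: σ'_f = 54.966 + 17.428 = 72.394 kPa.
σ'_f = 72.394 ≤ σ'_p = 95.7 kPa, so the clay remains overconsolidated and only the recompression index applies:
S_c = C_r·H/(1+e₀)·log₁₀(σ'_f/σ'_0) = 0.035×4.9/2.16×log₁₀(72.394/54.966)
    = 0.079398 × 0.11961 = 0.009497 m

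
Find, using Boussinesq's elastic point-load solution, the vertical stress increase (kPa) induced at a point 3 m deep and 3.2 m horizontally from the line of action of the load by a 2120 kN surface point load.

Δσ_z ≈ 16.8 kPa

Boussinesq vertical stress below a point load on an elastic half-space:
Δσ_z = 3P/(2πz²) · [1 + (r/z)²]^(−5/2)
r/z = 3.2/3 = 1.0667; [1+(r/z)²]^(−5/2) = 0.14966.
Δσ_z = 3×2120/(2π×3²) × 0.14966 = 112.47 × 0.14966 = 16.83 kPa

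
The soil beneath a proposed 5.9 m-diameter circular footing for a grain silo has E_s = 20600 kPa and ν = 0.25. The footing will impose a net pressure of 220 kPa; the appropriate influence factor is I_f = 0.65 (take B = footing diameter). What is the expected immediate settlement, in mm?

S_e ≈ 38.4 mm

Immediate (elastic) settlement: S_e = q·B·(1−ν²)/E_s · I_f.
S_e = 220 × 5.9 × (1 − 0.25²) / 20600 × 0.65
    = 220 × 5.9 × 0.9375 / 20600 × 0.65
    = 0.0384 m = 38.4 mm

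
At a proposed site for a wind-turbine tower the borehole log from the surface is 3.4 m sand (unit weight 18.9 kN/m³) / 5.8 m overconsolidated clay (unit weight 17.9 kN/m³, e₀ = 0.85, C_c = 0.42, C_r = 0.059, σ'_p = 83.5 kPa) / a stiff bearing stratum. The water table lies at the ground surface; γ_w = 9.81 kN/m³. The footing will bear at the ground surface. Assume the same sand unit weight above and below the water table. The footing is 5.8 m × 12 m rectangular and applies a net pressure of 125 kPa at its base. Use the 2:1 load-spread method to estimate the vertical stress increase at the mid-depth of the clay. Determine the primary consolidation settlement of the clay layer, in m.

S_c ≈ 0.1 m

Mid-depth of clay below the ground surface: z = 3.4 + 5.8/2 = 6.3 m.
Total vertical stress at mid-clay: σ_v = 18.9×3.4 + 17.9×2.9 = 116.17 kPa.
Pore pressure: u = 9.81×(6.3 − 0) = 61.803 kPa.
Initial effective stress: σ'_0 = σ_v − u = 116.17 − 61.803 = 54.367 kPa.
Stress increase at mid-clay by the 2:1 spreading method:
Δσ = qBL/((B+z)(L+z)) = 125×5.8×12/((5.8+6.3)(12+6.3)) = 39.29 kPa
Final effective stress: σ'_f = 54.367 + 39.29 = 93.657 kPa.
σ'_f = 93.657 > σ'_p = 83.5 kPa, so the stress path crosses the preconsolidation pressure — recompression up to σ'_p, then virgin compression beyond:
S_c = H/(1+e₀)·[C_r·log₁₀(σ'_p/σ'_0) + C_c·log₁₀(σ'_f/σ'_p)]
    = 5.8/1.85 × [0.059×log₁₀(83.5/54.367) + 0.42×log₁₀(93.657/83.5)]
    = 3.1351 × [0.010995 + 0.020939] = 0.1001 m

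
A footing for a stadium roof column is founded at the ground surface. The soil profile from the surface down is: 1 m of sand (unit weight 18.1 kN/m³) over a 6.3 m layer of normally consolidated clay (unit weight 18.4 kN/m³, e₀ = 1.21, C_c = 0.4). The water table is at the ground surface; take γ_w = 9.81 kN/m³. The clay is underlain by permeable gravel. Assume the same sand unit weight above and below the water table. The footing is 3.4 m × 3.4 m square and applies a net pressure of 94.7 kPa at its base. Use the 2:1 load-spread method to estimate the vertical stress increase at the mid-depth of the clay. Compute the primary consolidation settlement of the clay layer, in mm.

Mid-depth of clay below the ground surface: z = 1 + 6.3/2 = 4.15 m.
Total vertical stress at mid-clay: σ_v = 18.1×1 + 18.4×3.15 = 76.06 kPa.
Pore pressure: u = 9.81×(4.15 − 0) = 40.712 kPa.
Initial effective stress: σ'_0 = σ_v − u = 76.06 − 40.712 = 35.348 kPa.
Stress increase at mid-clay by the 2:1 spreading method:
Δσ = qBL/((B+z)(L+z)) = 94.7×3.4×3.4/((3.4+4.15)(3.4+4.15)) = 19.205 kPa
Final effective stress: σ'_f = σ'_0 + Δσ = 35.348 + 19.205 = 54.553 kPa.
Normally consolidated clay, so the full stress increment lies on the virgin compression line:
S_c = C_c·H/(1+e₀)·log₁₀(σ'_f/σ'_0) = 0.4×6.3/(1+1.21)×log₁₀(54.553/35.348)
    = 1.1403 × 0.18845 = 0.2149 m

S_c ≈ 215 mm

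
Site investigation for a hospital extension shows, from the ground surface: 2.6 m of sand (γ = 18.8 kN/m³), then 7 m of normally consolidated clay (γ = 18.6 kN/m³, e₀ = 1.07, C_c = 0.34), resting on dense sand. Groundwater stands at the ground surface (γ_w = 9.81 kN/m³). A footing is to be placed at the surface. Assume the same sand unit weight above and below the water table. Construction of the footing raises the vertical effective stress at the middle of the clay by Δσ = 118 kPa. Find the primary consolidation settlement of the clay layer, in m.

S_c ≈ 0.578 m

Mid-depth of clay below the ground surface: z = 2.6 + 7/2 = 6.1 m.
Total vertical stress at mid-clay: σ_v = 18.8×2.6 + 18.6×3.5 = 113.98 kPa.
Pore pressure: u = 9.81×(6.1 − 0) = 59.841 kPa.
Initial effective stress: σ'_0 = σ_v − u = 113.98 − 59.841 = 54.139 kPa.
Final effective stress: σ'_f = σ'_0 + Δσ = 54.139 + 118 = 172.14 kPa.
Normally consolidated clay, so the full stress increment lies on the virgin compression line:
S_c = C_c·H/(1+e₀)·log₁₀(σ'_f/σ'_0) = 0.34×7/(1+1.07)×log₁₀(172.14/54.139)
    = 1.1498 × 0.50237 = 0.5776 m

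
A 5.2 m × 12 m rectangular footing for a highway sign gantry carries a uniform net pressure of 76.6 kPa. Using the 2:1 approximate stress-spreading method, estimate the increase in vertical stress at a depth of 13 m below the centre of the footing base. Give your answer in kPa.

By the 2:1 method the load spreads at 1 horizontal : 2 vertical, so at depth z the loaded area has grown by z in each plan dimension:
Δσ = qBL/((B+z)(L+z)) = 76.6×5.2×12/((5.2+13)(12+13)) = 10.505 kPa

Δσ_z ≈ 10.5 kPa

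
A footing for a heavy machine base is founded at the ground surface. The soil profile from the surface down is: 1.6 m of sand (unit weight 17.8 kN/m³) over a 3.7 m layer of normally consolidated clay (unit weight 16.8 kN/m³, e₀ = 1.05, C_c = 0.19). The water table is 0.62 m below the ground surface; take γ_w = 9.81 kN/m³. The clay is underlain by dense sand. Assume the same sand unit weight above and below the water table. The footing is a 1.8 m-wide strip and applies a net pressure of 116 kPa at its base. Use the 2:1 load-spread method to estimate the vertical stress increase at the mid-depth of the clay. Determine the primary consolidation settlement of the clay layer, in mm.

Mid-depth of clay below the ground surface: z = 1.6 + 3.7/2 = 3.45 m.
Total vertical stress at mid-clay: σ_v = 17.8×1.6 + 16.8×1.85 = 59.56 kPa.
Pore pressure: u = 9.81×(3.45 − 0.62) = 27.762 kPa.
Initial effective stress: σ'_0 = σ_v − u = 59.56 − 27.762 = 31.798 kPa.
Stress increase at mid-clay by the 2:1 spreading method:
Δσ = qB/(B+z) = 116×1.8/(1.8+3.45) = 39.771 kPa
Final effective stress: σ'_f = σ'_0 + Δσ = 31.798 + 39.771 = 71.569 kPa.
Normally consolidated clay, so the full stress increment lies on the virgin compression line:
S_c = C_c·H/(1+e₀)·log₁₀(σ'_f/σ'_0) = 0.19×3.7/(1+1.05)×log₁₀(71.569/31.798)
    = 0.34293 × 0.35233 = 0.1208 m

S_c ≈ 121 mm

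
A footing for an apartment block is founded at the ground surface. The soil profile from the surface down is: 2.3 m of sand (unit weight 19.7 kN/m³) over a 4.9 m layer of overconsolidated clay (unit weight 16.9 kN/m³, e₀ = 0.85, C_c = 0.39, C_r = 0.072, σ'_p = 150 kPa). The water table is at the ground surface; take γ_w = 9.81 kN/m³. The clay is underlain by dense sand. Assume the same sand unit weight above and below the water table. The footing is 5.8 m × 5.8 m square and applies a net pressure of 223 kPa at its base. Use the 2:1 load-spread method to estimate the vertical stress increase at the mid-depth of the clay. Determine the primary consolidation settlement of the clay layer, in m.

Mid-depth of clay below the ground surface: z = 2.3 + 4.9/2 = 4.75 m.
Total vertical stress at mid-clay: σ_v = 19.7×2.3 + 16.9×2.45 = 86.715 kPa.
Pore pressure: u = 9.81×(4.75 − 0) = 46.598 kPa.
Initial effective stress: σ'_0 = σ_v − u = 86.715 − 46.598 = 40.117 kPa.
Stress increase at mid-clay by the 2:1 spreading method:
Δσ = qBL/((B+z)(L+z)) = 223×5.8×5.8/((5.8+4.75)(5.8+4.75)) = 67.399 kPa
Final effective stress: σ'_f = 40.117 + 67.399 = 107.52 kPa.
σ'_f = 107.52 ≤ σ'_p = 150 kPa, so the clay remains overconsolidated and only the recompression index applies:
S_c = C_r·H/(1+e₀)·log₁₀(σ'_f/σ'_0) = 0.072×4.9/1.85×log₁₀(107.52/40.117)
    = 0.1907 × 0.42816 = 0.08165 m

S_c ≈ 0.0816 m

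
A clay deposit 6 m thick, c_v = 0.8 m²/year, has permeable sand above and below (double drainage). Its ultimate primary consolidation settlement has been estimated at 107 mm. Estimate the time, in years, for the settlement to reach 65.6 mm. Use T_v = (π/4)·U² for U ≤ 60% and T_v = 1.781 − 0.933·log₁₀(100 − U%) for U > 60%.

t ≈ 3.37 years

Drainage path length: H_d = H/2 = 3 m (double drainage).
U = S(t)/S_ult = 65.6/107 = 0.6131.
U > 60%: T_v = 1.781 − 0.933·log₁₀(100 − 61.308) = 0.29975.
t = T_v·H_d²/c_v = 0.29975×3²/0.8 = 3.372 years.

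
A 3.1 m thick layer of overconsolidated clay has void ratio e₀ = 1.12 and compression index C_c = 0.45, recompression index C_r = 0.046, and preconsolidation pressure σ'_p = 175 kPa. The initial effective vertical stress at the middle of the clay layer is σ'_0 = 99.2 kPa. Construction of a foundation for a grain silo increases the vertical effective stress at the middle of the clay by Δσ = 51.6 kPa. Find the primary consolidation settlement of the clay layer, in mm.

S_c ≈ 12.2 mm

Final effective stress: σ'_f = 99.2 + 51.6 = 150.8 kPa.
σ'_f = 150.8 ≤ σ'_p = 175 kPa, so the clay remains overconsolidated and only the recompression index applies:
S_c = C_r·H/(1+e₀)·log₁₀(σ'_f/σ'_0) = 0.046×3.1/2.12×log₁₀(150.8/99.2)
    = 0.067266 × 0.18189 = 0.01223 m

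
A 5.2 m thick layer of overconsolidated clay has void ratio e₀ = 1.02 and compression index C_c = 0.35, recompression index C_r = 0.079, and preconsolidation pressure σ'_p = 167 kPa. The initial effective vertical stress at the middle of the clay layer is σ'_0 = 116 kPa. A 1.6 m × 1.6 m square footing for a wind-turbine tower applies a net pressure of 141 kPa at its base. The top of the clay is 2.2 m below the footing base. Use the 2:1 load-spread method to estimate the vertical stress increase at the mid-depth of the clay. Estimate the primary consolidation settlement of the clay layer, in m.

Mid-depth of clay below the footing base: z = 2.2 + 5.2/2 = 4.8 m.
Stress increase at mid-clay by the 2:1 spreading method:
Δσ = qBL/((B+z)(L+z)) = 141×1.6×1.6/((1.6+4.8)(1.6+4.8)) = 8.8125 kPa
Final effective stress: σ'_f = 116 + 8.8125 = 124.81 kPa.
σ'_f = 124.81 ≤ σ'_p = 167 kPa, so the clay remains overconsolidated and only the recompression index applies:
S_c = C_r·H/(1+e₀)·log₁₀(σ'_f/σ'_0) = 0.079×5.2/2.02×log₁₀(124.81/116)
    = 0.20337 × 0.031791 = 0.006465 m

S_c ≈ 0.00647 m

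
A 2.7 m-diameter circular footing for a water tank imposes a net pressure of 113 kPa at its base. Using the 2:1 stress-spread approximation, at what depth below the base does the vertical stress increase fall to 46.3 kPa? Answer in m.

z ≈ 1.52 m

2:1 spreading — at depth z the loaded area has grown by z in each plan dimension:
qD²/(D+z)² = Δσ_z ⇒ z = D(√(q/Δσ_z) − 1) = 2.7×(√(113/46.3) − 1) = 1.518 m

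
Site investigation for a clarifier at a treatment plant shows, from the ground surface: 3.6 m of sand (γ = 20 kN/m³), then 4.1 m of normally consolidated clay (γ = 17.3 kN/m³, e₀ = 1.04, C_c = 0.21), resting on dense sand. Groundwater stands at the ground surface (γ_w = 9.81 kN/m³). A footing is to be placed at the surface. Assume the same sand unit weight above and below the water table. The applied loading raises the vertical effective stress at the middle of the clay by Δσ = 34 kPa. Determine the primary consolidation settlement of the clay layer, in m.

S_c ≈ 0.0922 m

Mid-depth of clay below the ground surface: z = 3.6 + 4.1/2 = 5.65 m.
Total vertical stress at mid-clay: σ_v = 20×3.6 + 17.3×2.05 = 107.47 kPa.
Pore pressure: u = 9.81×(5.65 − 0) = 55.427 kPa.
Initial effective stress: σ'_0 = σ_v − u = 107.47 − 55.427 = 52.043 kPa.
Final effective stress: σ'_f = σ'_0 + Δσ = 52.043 + 34 = 86.043 kPa.
Normally consolidated clay, so the full stress increment lies on the virgin compression line:
S_c = C_c·H/(1+e₀)·log₁₀(σ'_f/σ'_0) = 0.21×4.1/(1+1.04)×log₁₀(86.043/52.043)
    = 0.42206 × 0.21835 = 0.09216 m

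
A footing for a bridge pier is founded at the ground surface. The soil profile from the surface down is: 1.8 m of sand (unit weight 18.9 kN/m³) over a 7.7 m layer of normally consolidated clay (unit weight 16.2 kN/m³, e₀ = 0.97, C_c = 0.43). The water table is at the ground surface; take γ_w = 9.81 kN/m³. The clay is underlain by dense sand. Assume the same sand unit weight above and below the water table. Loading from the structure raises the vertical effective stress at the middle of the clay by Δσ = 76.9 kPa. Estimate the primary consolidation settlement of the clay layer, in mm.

S_c ≈ 771 mm

Mid-depth of clay below the ground surface: z = 1.8 + 7.7/2 = 5.65 m.
Total vertical stress at mid-clay: σ_v = 18.9×1.8 + 16.2×3.85 = 96.39 kPa.
Pore pressure: u = 9.81×(5.65 − 0) = 55.427 kPa.
Initial effective stress: σ'_0 = σ_v − u = 96.39 − 55.427 = 40.963 kPa.
Final effective stress: σ'_f = σ'_0 + Δσ = 40.963 + 76.9 = 117.86 kPa.
Normally consolidated clay, so the full stress increment lies on the virgin compression line:
S_c = C_c·H/(1+e₀)·log₁₀(σ'_f/σ'_0) = 0.43×7.7/(1+0.97)×log₁₀(117.86/40.963)
    = 1.6807 × 0.45897 = 0.7714 m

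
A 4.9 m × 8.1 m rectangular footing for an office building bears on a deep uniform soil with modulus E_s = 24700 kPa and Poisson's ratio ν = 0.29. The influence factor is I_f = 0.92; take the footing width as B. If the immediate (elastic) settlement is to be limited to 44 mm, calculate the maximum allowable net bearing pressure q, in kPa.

q ≈ 263 kPa

S_e = q·B·(1−ν²)/E_s · I_f  ⇒  q = S_e·E_s / (B·(1−ν²)·I_f).
q = 0.044 × 24700 / (4.9 × 0.9159 × 0.92) = 263.2 kPa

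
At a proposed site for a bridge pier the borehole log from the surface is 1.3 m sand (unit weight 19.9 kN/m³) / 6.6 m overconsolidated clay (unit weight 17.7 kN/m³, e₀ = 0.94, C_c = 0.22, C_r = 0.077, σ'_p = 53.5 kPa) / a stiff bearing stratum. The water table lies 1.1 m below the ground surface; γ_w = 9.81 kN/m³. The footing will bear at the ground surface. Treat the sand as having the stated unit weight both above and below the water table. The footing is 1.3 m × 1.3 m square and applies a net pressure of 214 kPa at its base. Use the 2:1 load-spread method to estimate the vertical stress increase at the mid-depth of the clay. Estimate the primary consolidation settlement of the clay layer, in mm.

Mid-depth of clay below the ground surface: z = 1.3 + 6.6/2 = 4.6 m.
Total vertical stress at mid-clay: σ_v = 19.9×1.3 + 17.7×3.3 = 84.28 kPa.
Pore pressure: u = 9.81×(4.6 − 1.1) = 34.335 kPa.
Initial effective stress: σ'_0 = σ_v − u = 84.28 − 34.335 = 49.945 kPa.
Stress increase at mid-clay by the 2:1 spreading method:
Δσ = qBL/((B+z)(L+z)) = 214×1.3×1.3/((1.3+4.6)(1.3+4.6)) = 10.39 kPa
Final effective stress: σ'_f = 49.945 + 10.39 = 60.335 kPa.
σ'_f = 60.335 > σ'_p = 53.5 kPa, so the stress path crosses the preconsolidation pressure — recompression up to σ'_p, then virgin compression beyond:
S_c = H/(1+e₀)·[C_r·log₁₀(σ'_p/σ'_0) + C_c·log₁₀(σ'_f/σ'_p)]
    = 6.6/1.94 × [0.077×log₁₀(53.5/49.945) + 0.22×log₁₀(60.335/53.5)]
    = 3.4021 × [0.0022994 + 0.011487] = 0.0469 m

S_c ≈ 46.9 mm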